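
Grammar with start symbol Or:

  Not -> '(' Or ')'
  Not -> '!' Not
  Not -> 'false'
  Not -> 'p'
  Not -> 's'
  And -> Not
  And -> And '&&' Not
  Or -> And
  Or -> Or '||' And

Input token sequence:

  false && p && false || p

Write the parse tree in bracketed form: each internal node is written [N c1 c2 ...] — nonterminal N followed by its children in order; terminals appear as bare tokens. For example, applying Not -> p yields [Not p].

Or
Or || And
And || And
And && Not || And
And && Not && Not || And
Not && Not && Not || And
false && Not && Not || And
false && p && Not || And
false && p && false || And
false && p && false || Not
false && p && false || p

[Or [Or [And [And [And [Not false]] && [Not p]] && [Not false]]] || [And [Not p]]]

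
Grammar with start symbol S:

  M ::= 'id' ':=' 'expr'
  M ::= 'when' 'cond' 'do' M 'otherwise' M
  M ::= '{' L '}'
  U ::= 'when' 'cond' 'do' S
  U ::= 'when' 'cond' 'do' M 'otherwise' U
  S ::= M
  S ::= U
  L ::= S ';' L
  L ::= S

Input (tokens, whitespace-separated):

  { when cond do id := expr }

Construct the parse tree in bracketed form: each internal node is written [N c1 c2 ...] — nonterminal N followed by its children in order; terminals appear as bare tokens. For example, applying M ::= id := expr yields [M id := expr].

[S [M { [L [S [U when cond do [S [M id := expr]]]]] }]]

S
M
{ L }
{ S }
{ U }
{ when cond do S }
{ when cond do M }
{ when cond do id := expr }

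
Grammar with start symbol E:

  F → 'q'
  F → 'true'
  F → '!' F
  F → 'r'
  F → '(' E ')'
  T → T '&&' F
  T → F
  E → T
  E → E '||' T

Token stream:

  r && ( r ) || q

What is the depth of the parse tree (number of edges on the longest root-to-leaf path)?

7

[E [E [T [T [F r]] && [F ( [E [T [F r]]] )]]] || [T [F q]]]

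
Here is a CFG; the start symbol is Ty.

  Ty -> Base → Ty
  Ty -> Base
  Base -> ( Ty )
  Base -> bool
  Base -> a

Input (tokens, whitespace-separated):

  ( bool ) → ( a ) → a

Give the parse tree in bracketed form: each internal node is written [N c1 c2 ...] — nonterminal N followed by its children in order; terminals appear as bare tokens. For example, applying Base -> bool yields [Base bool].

Ty
Base → Ty
( Ty ) → Ty
( Base ) → Ty
( bool ) → Ty
( bool ) → Base → Ty
( bool ) → ( Ty ) → Ty
( bool ) → ( Base ) → Ty
( bool ) → ( a ) → Ty
( bool ) → ( a ) → Base
( bool ) → ( a ) → a

[Ty [Base ( [Ty [Base bool]] )] → [Ty [Base ( [Ty [Base a]] )] → [Ty [Base a]]]]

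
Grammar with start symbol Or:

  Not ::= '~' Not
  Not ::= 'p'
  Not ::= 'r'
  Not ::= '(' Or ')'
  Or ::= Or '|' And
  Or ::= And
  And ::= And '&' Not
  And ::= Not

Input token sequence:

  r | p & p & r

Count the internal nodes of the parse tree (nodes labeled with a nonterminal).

[Or [Or [And [Not r]]] | [And [And [And [Not p]] & [Not p]] & [Not r]]]

10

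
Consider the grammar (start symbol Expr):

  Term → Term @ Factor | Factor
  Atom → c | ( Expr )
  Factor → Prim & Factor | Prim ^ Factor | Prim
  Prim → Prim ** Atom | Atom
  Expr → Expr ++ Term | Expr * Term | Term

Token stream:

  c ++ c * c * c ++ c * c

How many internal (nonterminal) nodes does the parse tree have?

30

[Expr [Expr [Expr [Expr [Expr [Expr [Term [Factor [Prim [Atom c]]]]] ++ [Term [Factor [Prim [Atom c]]]]] * [Term [Factor [Prim [Atom c]]]]] * [Term [Factor [Prim [Atom c]]]]] ++ [Term [Factor [Prim [Atom c]]]]] * [Term [Factor [Prim [Atom c]]]]]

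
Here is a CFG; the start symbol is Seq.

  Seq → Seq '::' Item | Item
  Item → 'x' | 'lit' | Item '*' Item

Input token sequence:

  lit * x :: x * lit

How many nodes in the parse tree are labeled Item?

[Seq [Seq [Item [Item lit] * [Item x]]] :: [Item [Item x] * [Item lit]]]

6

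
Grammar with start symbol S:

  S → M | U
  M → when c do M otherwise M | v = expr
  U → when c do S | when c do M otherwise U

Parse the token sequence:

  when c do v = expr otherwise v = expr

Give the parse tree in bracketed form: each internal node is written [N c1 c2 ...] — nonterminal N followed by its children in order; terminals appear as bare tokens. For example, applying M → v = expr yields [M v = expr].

S
M
when c do M otherwise M
when c do v = expr otherwise M
when c do v = expr otherwise v = expr

[S [M when c do [M v = expr] otherwise [M v = expr]]]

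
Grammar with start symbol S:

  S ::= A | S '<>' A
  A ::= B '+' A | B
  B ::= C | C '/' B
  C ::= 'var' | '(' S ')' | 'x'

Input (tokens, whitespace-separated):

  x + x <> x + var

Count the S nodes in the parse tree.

[S [S [A [B [C x]] + [A [B [C x]]]]] <> [A [B [C x]] + [A [B [C var]]]]]

2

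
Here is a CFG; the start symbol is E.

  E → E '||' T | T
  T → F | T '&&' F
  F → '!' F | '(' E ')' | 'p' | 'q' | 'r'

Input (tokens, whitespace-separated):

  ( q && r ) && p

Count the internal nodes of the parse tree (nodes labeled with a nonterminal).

[E [T [T [F ( [E [T [T [F q]] && [F r]]] )]] && [F p]]]

10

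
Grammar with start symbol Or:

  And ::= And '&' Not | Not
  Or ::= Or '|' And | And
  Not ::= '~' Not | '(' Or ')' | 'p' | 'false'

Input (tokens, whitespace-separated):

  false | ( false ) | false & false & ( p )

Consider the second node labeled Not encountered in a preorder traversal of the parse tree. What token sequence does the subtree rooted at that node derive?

( false )

[Or [Or [Or [And [Not false]]] | [And [Not ( [Or [And [Not false]]] )]]] | [And [And [And [Not false]] & [Not false]] & [Not ( [Or [And [Not p]]] )]]]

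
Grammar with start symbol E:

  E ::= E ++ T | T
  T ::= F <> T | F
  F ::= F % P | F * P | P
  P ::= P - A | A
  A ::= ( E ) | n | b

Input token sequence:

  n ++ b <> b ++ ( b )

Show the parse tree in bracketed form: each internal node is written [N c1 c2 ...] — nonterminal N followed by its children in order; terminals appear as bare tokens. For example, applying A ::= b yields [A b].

[E [E [E [T [F [P [A n]]]]] ++ [T [F [P [A b]]] <> [T [F [P [A b]]]]]] ++ [T [F [P [A ( [E [T [F [P [A b]]]]] )]]]]]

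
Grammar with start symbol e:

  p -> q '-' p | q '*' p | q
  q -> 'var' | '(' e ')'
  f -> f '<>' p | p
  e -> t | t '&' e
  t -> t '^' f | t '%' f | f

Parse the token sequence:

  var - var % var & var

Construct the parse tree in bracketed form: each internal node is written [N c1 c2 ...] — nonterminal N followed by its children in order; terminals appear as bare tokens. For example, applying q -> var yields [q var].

e
t & e
t % f & e
f % f & e
p % f & e
q - p % f & e
var - p % f & e
var - q % f & e
var - var % f & e
var - var % p & e
var - var % q & e
var - var % var & e
var - var % var & t
var - var % var & f
var - var % var & p
var - var % var & q
var - var % var & var

[e [t [t [f [p [q var] - [p [q var]]]]] % [f [p [q var]]]] & [e [t [f [p [q var]]]]]]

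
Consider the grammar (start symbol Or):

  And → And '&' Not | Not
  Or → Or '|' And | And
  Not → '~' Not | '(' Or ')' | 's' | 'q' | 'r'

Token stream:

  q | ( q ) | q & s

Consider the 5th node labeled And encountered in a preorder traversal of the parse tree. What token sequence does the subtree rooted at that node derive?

[Or [Or [Or [And [Not q]]] | [And [Not ( [Or [And [Not q]]] )]]] | [And [And [Not q]] & [Not s]]]

q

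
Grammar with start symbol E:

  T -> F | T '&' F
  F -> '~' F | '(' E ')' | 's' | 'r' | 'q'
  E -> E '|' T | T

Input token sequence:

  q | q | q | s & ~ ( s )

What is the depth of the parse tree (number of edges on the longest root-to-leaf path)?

7

[E [E [E [E [T [F q]]] | [T [F q]]] | [T [F q]]] | [T [T [F s]] & [F ~ [F ( [E [T [F s]]] )]]]]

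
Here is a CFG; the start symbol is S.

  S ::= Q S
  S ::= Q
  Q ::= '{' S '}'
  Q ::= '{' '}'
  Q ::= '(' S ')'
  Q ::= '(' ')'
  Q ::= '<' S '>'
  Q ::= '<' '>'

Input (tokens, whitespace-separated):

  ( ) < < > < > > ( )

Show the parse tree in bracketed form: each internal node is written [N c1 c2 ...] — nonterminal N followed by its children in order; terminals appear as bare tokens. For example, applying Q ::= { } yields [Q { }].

S
Q S
( ) S
( ) Q S
( ) < S > S
( ) < Q S > S
( ) < < > S > S
( ) < < > Q > S
( ) < < > < > > S
( ) < < > < > > Q
( ) < < > < > > ( )

[S [Q ( )] [S [Q < [S [Q < >] [S [Q < >]]] >] [S [Q ( )]]]]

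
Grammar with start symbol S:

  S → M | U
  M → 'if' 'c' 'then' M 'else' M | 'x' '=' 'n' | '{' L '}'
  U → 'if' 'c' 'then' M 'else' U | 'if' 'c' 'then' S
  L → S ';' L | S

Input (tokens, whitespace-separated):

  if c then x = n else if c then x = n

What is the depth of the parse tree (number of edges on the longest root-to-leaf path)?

5

[S [U if c then [M x = n] else [U if c then [S [M x = n]]]]]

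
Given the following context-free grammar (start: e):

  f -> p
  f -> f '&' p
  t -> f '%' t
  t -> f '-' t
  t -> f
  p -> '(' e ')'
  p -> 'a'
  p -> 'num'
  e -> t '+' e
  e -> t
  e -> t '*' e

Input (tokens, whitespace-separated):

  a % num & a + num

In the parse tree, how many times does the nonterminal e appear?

2

[e [t [f [p a]] % [t [f [f [p num]] & [p a]]]] + [e [t [f [p num]]]]]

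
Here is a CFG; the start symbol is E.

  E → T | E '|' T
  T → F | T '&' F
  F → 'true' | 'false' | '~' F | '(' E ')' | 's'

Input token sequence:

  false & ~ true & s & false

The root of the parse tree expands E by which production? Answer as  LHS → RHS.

E → T

[E [T [T [T [T [F false]] & [F ~ [F true]]] & [F s]] & [F false]]]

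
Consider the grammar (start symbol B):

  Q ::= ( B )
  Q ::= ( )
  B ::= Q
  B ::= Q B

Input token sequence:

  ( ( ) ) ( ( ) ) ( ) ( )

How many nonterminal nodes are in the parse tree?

12

[B [Q ( [B [Q ( )]] )] [B [Q ( [B [Q ( )]] )] [B [Q ( )] [B [Q ( )]]]]]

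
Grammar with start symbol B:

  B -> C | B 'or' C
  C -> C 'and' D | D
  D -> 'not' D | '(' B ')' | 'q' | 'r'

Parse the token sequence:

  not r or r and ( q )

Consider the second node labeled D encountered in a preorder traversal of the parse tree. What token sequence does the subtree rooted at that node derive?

[B [B [C [D not [D r]]]] or [C [C [D r]] and [D ( [B [C [D q]]] )]]]

r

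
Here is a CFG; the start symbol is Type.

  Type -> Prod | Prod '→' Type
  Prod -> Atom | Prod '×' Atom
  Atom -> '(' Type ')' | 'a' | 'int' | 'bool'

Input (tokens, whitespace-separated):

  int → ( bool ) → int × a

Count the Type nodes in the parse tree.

[Type [Prod [Atom int]] → [Type [Prod [Atom ( [Type [Prod [Atom bool]]] )]] → [Type [Prod [Prod [Atom int]] × [Atom a]]]]]

4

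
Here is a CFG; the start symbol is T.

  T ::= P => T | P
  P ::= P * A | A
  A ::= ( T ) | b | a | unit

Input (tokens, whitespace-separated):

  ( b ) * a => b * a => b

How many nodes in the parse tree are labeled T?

4

[T [P [P [A ( [T [P [A b]]] )]] * [A a]] => [T [P [P [A b]] * [A a]] => [T [P [A b]]]]]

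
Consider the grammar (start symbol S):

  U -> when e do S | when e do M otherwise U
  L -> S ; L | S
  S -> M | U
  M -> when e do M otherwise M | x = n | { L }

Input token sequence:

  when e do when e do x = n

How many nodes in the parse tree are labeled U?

2

[S [U when e do [S [U when e do [S [M x = n]]]]]]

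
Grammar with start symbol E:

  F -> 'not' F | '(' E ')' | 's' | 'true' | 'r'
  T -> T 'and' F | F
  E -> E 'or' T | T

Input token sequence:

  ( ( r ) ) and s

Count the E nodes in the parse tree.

3

[E [T [T [F ( [E [T [F ( [E [T [F r]]] )]]] )]] and [F s]]]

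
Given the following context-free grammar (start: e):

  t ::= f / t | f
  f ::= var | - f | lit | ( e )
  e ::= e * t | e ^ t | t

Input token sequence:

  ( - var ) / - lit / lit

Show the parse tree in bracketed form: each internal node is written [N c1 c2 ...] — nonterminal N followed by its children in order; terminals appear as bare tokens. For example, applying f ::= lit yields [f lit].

e
t
f / t
( e ) / t
( t ) / t
( f ) / t
( - f ) / t
( - var ) / t
( - var ) / f / t
( - var ) / - f / t
( - var ) / - lit / t
( - var ) / - lit / f
( - var ) / - lit / lit

[e [t [f ( [e [t [f - [f var]]]] )] / [t [f - [f lit]] / [t [f lit]]]]]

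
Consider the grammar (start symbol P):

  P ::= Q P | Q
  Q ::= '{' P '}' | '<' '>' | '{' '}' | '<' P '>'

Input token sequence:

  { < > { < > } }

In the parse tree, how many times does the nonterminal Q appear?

[P [Q { [P [Q < >] [P [Q { [P [Q < >]] }]]] }]]

4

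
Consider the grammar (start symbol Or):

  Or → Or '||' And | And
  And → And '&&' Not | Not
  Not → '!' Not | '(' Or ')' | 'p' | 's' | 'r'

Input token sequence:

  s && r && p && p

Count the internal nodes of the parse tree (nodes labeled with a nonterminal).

9

[Or [And [And [And [And [Not s]] && [Not r]] && [Not p]] && [Not p]]]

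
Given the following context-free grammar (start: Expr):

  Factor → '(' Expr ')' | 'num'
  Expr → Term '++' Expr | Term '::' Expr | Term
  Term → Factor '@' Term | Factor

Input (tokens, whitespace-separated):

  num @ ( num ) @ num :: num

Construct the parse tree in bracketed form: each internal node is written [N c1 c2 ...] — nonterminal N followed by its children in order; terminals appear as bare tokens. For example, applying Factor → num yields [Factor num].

Expr
Term :: Expr
Factor @ Term :: Expr
num @ Term :: Expr
num @ Factor @ Term :: Expr
num @ ( Expr ) @ Term :: Expr
num @ ( Term ) @ Term :: Expr
num @ ( Factor ) @ Term :: Expr
num @ ( num ) @ Term :: Expr
num @ ( num ) @ Factor :: Expr
num @ ( num ) @ num :: Expr
num @ ( num ) @ num :: Term
num @ ( num ) @ num :: Factor
num @ ( num ) @ num :: num

[Expr [Term [Factor num] @ [Term [Factor ( [Expr [Term [Factor num]]] )] @ [Term [Factor num]]]] :: [Expr [Term [Factor num]]]]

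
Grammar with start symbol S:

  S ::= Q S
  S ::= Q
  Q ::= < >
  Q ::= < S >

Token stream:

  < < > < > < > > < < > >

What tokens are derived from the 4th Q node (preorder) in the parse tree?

[S [Q < [S [Q < >] [S [Q < >] [S [Q < >]]]] >] [S [Q < [S [Q < >]] >]]]

< >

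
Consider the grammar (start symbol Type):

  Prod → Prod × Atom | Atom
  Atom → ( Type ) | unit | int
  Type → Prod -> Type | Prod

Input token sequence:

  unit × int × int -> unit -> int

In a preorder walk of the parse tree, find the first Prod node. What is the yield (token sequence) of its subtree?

unit × int × int

[Type [Prod [Prod [Prod [Atom unit]] × [Atom int]] × [Atom int]] -> [Type [Prod [Atom unit]] -> [Type [Prod [Atom int]]]]]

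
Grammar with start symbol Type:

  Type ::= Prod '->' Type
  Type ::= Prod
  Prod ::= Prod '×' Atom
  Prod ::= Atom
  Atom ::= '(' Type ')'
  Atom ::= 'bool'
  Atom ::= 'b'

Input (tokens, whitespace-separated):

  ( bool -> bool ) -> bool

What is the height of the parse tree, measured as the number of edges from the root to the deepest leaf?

[Type [Prod [Atom ( [Type [Prod [Atom bool]] -> [Type [Prod [Atom bool]]]] )]] -> [Type [Prod [Atom bool]]]]

7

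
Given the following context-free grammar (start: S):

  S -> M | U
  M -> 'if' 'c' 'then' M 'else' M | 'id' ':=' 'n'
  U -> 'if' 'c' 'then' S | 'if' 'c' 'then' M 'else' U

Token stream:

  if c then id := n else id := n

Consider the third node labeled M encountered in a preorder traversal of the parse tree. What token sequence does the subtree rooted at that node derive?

id := n

[S [M if c then [M id := n] else [M id := n]]]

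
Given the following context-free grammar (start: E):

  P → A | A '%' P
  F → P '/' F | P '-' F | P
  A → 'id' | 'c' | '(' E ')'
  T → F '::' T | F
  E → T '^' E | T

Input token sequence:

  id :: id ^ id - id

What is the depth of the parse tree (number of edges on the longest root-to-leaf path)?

7

[E [T [F [P [A id]]] :: [T [F [P [A id]]]]] ^ [E [T [F [P [A id]] - [F [P [A id]]]]]]]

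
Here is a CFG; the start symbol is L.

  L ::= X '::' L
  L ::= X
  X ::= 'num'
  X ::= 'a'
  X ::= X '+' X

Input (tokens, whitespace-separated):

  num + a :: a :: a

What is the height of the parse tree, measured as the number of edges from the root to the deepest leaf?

4

[L [X [X num] + [X a]] :: [L [X a] :: [L [X a]]]]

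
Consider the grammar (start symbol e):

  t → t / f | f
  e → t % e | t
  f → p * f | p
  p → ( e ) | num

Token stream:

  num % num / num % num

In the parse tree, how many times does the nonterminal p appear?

[e [t [f [p num]]] % [e [t [t [f [p num]]] / [f [p num]]] % [e [t [f [p num]]]]]]

4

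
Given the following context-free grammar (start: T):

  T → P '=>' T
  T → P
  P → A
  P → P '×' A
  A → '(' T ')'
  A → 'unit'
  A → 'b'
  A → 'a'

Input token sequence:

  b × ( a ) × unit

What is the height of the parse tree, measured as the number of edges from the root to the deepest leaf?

[T [P [P [P [A b]] × [A ( [T [P [A a]]] )]] × [A unit]]]

7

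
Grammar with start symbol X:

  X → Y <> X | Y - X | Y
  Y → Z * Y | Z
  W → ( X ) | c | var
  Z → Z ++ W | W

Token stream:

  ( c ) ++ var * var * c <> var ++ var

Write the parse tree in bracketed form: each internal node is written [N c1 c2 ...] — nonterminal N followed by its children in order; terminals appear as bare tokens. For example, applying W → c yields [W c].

[X [Y [Z [Z [W ( [X [Y [Z [W c]]]] )]] ++ [W var]] * [Y [Z [W var]] * [Y [Z [W c]]]]] <> [X [Y [Z [Z [W var]] ++ [W var]]]]]

X
Y <> X
Z * Y <> X
Z ++ W * Y <> X
W ++ W * Y <> X
( X ) ++ W * Y <> X
( Y ) ++ W * Y <> X
( Z ) ++ W * Y <> X
( W ) ++ W * Y <> X
( c ) ++ W * Y <> X
( c ) ++ var * Y <> X
( c ) ++ var * Z * Y <> X
( c ) ++ var * W * Y <> X
( c ) ++ var * var * Y <> X
( c ) ++ var * var * Z <> X
( c ) ++ var * var * W <> X
( c ) ++ var * var * c <> X
( c ) ++ var * var * c <> Y
( c ) ++ var * var * c <> Z
( c ) ++ var * var * c <> Z ++ W
( c ) ++ var * var * c <> W ++ W
( c ) ++ var * var * c <> var ++ W
( c ) ++ var * var * c <> var ++ var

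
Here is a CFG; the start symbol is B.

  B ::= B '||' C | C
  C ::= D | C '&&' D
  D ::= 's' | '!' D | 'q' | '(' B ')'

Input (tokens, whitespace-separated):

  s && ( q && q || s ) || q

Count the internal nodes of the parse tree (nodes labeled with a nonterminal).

[B [B [C [C [D s]] && [D ( [B [B [C [C [D q]] && [D q]]] || [C [D s]]] )]]] || [C [D q]]]

16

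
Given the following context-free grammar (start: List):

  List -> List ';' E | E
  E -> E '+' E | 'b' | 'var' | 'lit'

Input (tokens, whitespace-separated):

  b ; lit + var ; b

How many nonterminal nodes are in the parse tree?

8

[List [List [List [E b]] ; [E [E lit] + [E var]]] ; [E b]]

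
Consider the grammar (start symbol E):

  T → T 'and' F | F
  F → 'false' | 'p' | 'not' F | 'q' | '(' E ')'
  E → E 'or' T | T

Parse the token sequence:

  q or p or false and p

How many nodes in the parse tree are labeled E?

[E [E [E [T [F q]]] or [T [F p]]] or [T [T [F false]] and [F p]]]

3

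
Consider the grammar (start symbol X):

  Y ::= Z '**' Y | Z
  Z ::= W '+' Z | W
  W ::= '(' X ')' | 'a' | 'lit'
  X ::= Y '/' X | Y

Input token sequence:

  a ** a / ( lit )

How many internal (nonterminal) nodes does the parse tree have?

[X [Y [Z [W a]] ** [Y [Z [W a]]]] / [X [Y [Z [W ( [X [Y [Z [W lit]]]] )]]]]]

15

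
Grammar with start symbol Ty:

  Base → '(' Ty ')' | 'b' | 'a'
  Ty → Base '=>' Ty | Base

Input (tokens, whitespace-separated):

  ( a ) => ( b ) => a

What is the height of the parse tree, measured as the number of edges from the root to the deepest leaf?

5

[Ty [Base ( [Ty [Base a]] )] => [Ty [Base ( [Ty [Base b]] )] => [Ty [Base a]]]]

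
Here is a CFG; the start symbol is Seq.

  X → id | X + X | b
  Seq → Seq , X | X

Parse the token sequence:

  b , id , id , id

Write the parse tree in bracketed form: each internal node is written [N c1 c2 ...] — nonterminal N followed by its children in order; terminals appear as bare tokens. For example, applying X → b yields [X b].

Seq
Seq , X
Seq , X , X
Seq , X , X , X
X , X , X , X
b , X , X , X
b , id , X , X
b , id , id , X
b , id , id , id

[Seq [Seq [Seq [Seq [X b]] , [X id]] , [X id]] , [X id]]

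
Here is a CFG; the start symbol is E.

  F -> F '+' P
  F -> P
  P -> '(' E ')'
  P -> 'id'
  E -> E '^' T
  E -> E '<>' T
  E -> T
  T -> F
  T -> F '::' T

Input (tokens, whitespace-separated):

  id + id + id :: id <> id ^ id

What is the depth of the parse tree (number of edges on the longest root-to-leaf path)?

8

[E [E [E [T [F [F [F [P id]] + [P id]] + [P id]] :: [T [F [P id]]]]] <> [T [F [P id]]]] ^ [T [F [P id]]]]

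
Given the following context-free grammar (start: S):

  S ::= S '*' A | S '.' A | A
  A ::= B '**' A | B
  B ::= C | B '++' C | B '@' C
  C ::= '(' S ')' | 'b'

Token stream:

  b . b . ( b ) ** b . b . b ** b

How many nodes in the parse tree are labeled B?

[S [S [S [S [S [A [B [C b]]]] . [A [B [C b]]]] . [A [B [C ( [S [A [B [C b]]]] )]] ** [A [B [C b]]]]] . [A [B [C b]]]] . [A [B [C b]] ** [A [B [C b]]]]]

8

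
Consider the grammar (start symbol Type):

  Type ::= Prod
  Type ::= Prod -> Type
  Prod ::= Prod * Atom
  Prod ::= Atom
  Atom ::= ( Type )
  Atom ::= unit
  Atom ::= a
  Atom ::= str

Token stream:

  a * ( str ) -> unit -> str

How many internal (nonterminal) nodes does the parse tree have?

14

[Type [Prod [Prod [Atom a]] * [Atom ( [Type [Prod [Atom str]]] )]] -> [Type [Prod [Atom unit]] -> [Type [Prod [Atom str]]]]]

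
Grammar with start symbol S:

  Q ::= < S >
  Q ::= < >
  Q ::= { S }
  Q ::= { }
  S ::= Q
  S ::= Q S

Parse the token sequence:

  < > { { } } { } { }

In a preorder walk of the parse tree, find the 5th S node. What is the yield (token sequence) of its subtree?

[S [Q < >] [S [Q { [S [Q { }]] }] [S [Q { }] [S [Q { }]]]]]

{ }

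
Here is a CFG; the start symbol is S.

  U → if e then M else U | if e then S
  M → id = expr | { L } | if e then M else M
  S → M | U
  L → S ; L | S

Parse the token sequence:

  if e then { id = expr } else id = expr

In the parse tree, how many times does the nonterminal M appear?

4

[S [M if e then [M { [L [S [M id = expr]]] }] else [M id = expr]]]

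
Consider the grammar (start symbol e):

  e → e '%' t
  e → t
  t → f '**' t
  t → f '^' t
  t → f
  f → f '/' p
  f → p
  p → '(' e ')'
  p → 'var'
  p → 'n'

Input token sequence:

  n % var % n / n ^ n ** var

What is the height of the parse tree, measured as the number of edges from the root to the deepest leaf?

[e [e [e [t [f [p n]]]] % [t [f [p var]]]] % [t [f [f [p n]] / [p n]] ^ [t [f [p n]] ** [t [f [p var]]]]]]

6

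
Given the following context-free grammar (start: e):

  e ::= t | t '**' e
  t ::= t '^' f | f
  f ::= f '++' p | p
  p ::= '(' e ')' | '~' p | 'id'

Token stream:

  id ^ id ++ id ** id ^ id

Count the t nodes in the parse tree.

[e [t [t [f [p id]]] ^ [f [f [p id]] ++ [p id]]] ** [e [t [t [f [p id]]] ^ [f [p id]]]]]

4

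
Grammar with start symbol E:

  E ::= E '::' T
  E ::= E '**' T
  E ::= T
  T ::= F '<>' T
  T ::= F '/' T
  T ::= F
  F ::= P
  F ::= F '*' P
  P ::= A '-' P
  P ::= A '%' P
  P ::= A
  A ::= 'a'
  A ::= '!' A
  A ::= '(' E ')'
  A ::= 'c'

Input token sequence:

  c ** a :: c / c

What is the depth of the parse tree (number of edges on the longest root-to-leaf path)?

7

[E [E [E [T [F [P [A c]]]]] ** [T [F [P [A a]]]]] :: [T [F [P [A c]]] / [T [F [P [A c]]]]]]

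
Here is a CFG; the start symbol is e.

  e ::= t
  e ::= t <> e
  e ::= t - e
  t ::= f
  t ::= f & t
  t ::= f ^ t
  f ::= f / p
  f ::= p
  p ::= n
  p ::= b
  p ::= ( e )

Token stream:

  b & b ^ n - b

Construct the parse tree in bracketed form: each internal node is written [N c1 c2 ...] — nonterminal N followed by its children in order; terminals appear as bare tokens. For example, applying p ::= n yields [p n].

[e [t [f [p b]] & [t [f [p b]] ^ [t [f [p n]]]]] - [e [t [f [p b]]]]]

e
t - e
f & t - e
p & t - e
b & t - e
b & f ^ t - e
b & p ^ t - e
b & b ^ t - e
b & b ^ f - e
b & b ^ p - e
b & b ^ n - e
b & b ^ n - t
b & b ^ n - f
b & b ^ n - p
b & b ^ n - b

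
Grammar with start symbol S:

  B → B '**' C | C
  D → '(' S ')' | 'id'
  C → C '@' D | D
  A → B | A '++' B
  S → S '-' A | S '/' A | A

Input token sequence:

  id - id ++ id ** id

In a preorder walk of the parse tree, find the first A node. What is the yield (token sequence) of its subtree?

id

[S [S [A [B [C [D id]]]]] - [A [A [B [C [D id]]]] ++ [B [B [C [D id]]] ** [C [D id]]]]]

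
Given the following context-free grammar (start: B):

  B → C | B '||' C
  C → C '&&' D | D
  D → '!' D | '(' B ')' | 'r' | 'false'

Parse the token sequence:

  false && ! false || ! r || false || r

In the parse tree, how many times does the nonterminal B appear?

[B [B [B [B [C [C [D false]] && [D ! [D false]]]] || [C [D ! [D r]]]] || [C [D false]]] || [C [D r]]]

4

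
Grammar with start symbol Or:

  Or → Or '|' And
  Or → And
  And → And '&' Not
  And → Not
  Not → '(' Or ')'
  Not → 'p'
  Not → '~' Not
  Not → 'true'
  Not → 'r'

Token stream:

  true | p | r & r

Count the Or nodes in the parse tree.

3

[Or [Or [Or [And [Not true]]] | [And [Not p]]] | [And [And [Not r]] & [Not r]]]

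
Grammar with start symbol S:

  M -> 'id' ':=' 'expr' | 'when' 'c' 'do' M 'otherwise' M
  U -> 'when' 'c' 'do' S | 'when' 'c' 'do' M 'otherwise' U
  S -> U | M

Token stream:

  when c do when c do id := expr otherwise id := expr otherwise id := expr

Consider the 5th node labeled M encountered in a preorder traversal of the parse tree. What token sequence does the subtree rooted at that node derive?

[S [M when c do [M when c do [M id := expr] otherwise [M id := expr]] otherwise [M id := expr]]]

id := expr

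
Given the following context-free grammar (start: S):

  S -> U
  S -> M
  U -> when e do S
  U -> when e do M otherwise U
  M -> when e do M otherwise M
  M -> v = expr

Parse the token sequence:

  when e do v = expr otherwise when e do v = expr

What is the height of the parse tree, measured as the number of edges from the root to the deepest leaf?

[S [U when e do [M v = expr] otherwise [U when e do [S [M v = expr]]]]]

5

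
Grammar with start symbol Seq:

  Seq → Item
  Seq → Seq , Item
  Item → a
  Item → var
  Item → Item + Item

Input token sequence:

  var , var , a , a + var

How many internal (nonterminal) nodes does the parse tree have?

[Seq [Seq [Seq [Seq [Item var]] , [Item var]] , [Item a]] , [Item [Item a] + [Item var]]]

10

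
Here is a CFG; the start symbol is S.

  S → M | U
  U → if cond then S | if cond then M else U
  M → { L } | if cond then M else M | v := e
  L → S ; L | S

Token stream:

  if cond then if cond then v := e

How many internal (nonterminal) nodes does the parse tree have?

6

[S [U if cond then [S [U if cond then [S [M v := e]]]]]]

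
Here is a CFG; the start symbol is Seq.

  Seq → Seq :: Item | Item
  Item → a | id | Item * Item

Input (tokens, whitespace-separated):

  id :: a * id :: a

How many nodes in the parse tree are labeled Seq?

3

[Seq [Seq [Seq [Item id]] :: [Item [Item a] * [Item id]]] :: [Item a]]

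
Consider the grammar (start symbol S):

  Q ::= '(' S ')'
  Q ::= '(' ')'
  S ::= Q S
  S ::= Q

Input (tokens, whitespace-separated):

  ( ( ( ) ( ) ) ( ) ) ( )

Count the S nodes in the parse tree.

[S [Q ( [S [Q ( [S [Q ( )] [S [Q ( )]]] )] [S [Q ( )]]] )] [S [Q ( )]]]

6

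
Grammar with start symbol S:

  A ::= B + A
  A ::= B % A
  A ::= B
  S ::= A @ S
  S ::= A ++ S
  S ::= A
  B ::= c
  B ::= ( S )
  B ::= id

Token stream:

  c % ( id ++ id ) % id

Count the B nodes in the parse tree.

[S [A [B c] % [A [B ( [S [A [B id]] ++ [S [A [B id]]]] )] % [A [B id]]]]]

5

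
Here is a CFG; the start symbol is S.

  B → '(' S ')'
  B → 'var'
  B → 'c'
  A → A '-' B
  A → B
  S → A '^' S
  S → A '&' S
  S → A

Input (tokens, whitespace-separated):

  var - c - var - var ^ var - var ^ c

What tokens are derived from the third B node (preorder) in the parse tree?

var

[S [A [A [A [A [B var]] - [B c]] - [B var]] - [B var]] ^ [S [A [A [B var]] - [B var]] ^ [S [A [B c]]]]]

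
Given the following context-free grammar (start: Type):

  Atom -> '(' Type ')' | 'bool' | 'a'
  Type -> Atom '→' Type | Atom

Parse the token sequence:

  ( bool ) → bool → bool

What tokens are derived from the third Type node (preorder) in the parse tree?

bool → bool

[Type [Atom ( [Type [Atom bool]] )] → [Type [Atom bool] → [Type [Atom bool]]]]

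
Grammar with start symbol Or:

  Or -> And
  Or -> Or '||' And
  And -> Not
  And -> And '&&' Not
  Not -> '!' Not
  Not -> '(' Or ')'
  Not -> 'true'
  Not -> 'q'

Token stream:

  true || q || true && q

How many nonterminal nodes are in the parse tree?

11

[Or [Or [Or [And [Not true]]] || [And [Not q]]] || [And [And [Not true]] && [Not q]]]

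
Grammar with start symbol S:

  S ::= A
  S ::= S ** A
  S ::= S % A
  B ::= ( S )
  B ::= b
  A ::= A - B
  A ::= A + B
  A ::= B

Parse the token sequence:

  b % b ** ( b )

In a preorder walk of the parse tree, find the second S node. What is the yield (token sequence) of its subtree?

[S [S [S [A [B b]]] % [A [B b]]] ** [A [B ( [S [A [B b]]] )]]]

b % b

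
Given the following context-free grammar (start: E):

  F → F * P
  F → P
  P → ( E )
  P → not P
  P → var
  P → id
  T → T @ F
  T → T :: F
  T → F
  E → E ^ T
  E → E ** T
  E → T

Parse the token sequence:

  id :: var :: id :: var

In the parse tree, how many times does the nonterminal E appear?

1

[E [T [T [T [T [F [P id]]] :: [F [P var]]] :: [F [P id]]] :: [F [P var]]]]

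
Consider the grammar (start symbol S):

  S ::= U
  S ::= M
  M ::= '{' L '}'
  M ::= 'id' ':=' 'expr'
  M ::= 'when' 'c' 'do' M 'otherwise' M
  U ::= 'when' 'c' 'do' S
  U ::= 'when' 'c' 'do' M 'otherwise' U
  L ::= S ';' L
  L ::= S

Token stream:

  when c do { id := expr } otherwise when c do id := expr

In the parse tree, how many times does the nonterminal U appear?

2

[S [U when c do [M { [L [S [M id := expr]]] }] otherwise [U when c do [S [M id := expr]]]]]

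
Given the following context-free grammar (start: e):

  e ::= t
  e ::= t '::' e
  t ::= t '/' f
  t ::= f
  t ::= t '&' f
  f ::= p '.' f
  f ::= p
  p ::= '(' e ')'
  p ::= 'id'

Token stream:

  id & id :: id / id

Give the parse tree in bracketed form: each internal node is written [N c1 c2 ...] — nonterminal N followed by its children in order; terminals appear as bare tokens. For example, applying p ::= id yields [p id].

[e [t [t [f [p id]]] & [f [p id]]] :: [e [t [t [f [p id]]] / [f [p id]]]]]

e
t :: e
t & f :: e
f & f :: e
p & f :: e
id & f :: e
id & p :: e
id & id :: e
id & id :: t
id & id :: t / f
id & id :: f / f
id & id :: p / f
id & id :: id / f
id & id :: id / p
id & id :: id / id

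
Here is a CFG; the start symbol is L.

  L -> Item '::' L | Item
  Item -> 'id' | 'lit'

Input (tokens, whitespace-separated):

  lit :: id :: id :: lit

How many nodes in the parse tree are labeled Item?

[L [Item lit] :: [L [Item id] :: [L [Item id] :: [L [Item lit]]]]]

4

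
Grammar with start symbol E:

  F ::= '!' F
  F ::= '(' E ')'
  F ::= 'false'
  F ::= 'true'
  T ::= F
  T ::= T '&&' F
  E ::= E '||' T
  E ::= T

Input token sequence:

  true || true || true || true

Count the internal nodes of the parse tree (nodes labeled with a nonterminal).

12

[E [E [E [E [T [F true]]] || [T [F true]]] || [T [F true]]] || [T [F true]]]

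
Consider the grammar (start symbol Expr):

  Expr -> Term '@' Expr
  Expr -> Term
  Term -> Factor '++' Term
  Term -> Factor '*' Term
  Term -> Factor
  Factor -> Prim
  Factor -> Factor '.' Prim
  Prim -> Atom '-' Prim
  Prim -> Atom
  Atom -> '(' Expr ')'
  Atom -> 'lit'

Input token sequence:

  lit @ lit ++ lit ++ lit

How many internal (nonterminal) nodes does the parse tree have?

18

[Expr [Term [Factor [Prim [Atom lit]]]] @ [Expr [Term [Factor [Prim [Atom lit]]] ++ [Term [Factor [Prim [Atom lit]]] ++ [Term [Factor [Prim [Atom lit]]]]]]]]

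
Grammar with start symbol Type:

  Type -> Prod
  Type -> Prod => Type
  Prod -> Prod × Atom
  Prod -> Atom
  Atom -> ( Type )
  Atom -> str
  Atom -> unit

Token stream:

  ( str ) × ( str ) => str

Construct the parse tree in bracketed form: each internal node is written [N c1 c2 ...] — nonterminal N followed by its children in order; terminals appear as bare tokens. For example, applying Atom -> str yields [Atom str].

[Type [Prod [Prod [Atom ( [Type [Prod [Atom str]]] )]] × [Atom ( [Type [Prod [Atom str]]] )]] => [Type [Prod [Atom str]]]]

Type
Prod => Type
Prod × Atom => Type
Atom × Atom => Type
( Type ) × Atom => Type
( Prod ) × Atom => Type
( Atom ) × Atom => Type
( str ) × Atom => Type
( str ) × ( Type ) => Type
( str ) × ( Prod ) => Type
( str ) × ( Atom ) => Type
( str ) × ( str ) => Type
( str ) × ( str ) => Prod
( str ) × ( str ) => Atom
( str ) × ( str ) => str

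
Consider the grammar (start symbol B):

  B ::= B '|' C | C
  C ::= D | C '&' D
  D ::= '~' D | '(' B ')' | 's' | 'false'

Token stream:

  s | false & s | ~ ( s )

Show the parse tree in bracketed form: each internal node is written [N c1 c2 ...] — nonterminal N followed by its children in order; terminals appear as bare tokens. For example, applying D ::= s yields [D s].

[B [B [B [C [D s]]] | [C [C [D false]] & [D s]]] | [C [D ~ [D ( [B [C [D s]]] )]]]]

B
B | C
B | C | C
C | C | C
D | C | C
s | C | C
s | C & D | C
s | D & D | C
s | false & D | C
s | false & s | C
s | false & s | D
s | false & s | ~ D
s | false & s | ~ ( B )
s | false & s | ~ ( C )
s | false & s | ~ ( D )
s | false & s | ~ ( s )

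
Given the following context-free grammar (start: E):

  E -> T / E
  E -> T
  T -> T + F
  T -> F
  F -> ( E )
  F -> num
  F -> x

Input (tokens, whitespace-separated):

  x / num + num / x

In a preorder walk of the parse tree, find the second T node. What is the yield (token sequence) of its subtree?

num + num

[E [T [F x]] / [E [T [T [F num]] + [F num]] / [E [T [F x]]]]]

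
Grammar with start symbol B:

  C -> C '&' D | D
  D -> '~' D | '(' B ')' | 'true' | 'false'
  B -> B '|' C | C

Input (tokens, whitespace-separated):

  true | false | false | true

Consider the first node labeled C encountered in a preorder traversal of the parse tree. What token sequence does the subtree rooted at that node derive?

true

[B [B [B [B [C [D true]]] | [C [D false]]] | [C [D false]]] | [C [D true]]]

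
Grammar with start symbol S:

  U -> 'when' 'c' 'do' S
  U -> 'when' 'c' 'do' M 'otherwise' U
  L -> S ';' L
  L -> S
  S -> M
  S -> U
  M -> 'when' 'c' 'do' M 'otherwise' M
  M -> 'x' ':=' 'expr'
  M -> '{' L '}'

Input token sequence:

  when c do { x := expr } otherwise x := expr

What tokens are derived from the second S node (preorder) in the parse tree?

x := expr

[S [M when c do [M { [L [S [M x := expr]]] }] otherwise [M x := expr]]]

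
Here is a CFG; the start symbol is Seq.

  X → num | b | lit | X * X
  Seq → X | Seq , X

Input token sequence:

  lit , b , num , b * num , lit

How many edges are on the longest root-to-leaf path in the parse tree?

[Seq [Seq [Seq [Seq [Seq [X lit]] , [X b]] , [X num]] , [X [X b] * [X num]]] , [X lit]]

6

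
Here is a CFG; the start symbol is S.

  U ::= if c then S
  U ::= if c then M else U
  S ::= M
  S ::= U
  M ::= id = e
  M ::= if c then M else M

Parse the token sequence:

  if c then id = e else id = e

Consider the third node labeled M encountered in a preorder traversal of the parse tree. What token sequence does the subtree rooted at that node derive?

id = e

[S [M if c then [M id = e] else [M id = e]]]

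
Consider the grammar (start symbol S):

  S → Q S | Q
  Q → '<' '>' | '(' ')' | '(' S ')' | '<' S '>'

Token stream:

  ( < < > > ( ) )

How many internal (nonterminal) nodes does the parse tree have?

[S [Q ( [S [Q < [S [Q < >]] >] [S [Q ( )]]] )]]

8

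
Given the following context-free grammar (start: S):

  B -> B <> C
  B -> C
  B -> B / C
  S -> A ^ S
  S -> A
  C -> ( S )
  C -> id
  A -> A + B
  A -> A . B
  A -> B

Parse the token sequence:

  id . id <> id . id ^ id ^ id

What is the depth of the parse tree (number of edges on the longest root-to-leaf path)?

[S [A [A [A [B [C id]]] . [B [B [C id]] <> [C id]]] . [B [C id]]] ^ [S [A [B [C id]]] ^ [S [A [B [C id]]]]]]

6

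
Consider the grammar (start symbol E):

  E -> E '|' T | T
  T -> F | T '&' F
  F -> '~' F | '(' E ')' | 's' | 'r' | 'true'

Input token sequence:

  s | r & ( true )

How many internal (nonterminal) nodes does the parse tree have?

11

[E [E [T [F s]]] | [T [T [F r]] & [F ( [E [T [F true]]] )]]]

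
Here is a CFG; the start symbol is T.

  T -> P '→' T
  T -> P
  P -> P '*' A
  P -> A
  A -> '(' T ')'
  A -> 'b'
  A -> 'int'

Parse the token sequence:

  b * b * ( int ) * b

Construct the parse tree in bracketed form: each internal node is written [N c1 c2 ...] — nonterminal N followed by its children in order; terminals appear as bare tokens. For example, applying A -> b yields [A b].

[T [P [P [P [P [A b]] * [A b]] * [A ( [T [P [A int]]] )]] * [A b]]]

T
P
P * A
P * A * A
P * A * A * A
A * A * A * A
b * A * A * A
b * b * A * A
b * b * ( T ) * A
b * b * ( P ) * A
b * b * ( A ) * A
b * b * ( int ) * A
b * b * ( int ) * b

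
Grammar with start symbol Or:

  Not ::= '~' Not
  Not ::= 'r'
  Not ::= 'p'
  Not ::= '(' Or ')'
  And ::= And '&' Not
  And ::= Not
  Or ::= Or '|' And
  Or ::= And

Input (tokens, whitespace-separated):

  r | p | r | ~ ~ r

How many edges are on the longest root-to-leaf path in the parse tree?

[Or [Or [Or [Or [And [Not r]]] | [And [Not p]]] | [And [Not r]]] | [And [Not ~ [Not ~ [Not r]]]]]

6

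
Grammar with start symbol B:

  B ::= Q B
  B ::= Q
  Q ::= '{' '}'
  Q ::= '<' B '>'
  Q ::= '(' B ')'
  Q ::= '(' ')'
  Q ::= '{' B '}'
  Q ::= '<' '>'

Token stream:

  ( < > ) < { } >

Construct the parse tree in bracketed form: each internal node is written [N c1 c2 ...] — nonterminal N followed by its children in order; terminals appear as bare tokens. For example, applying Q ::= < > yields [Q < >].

[B [Q ( [B [Q < >]] )] [B [Q < [B [Q { }]] >]]]

B
Q B
( B ) B
( Q ) B
( < > ) B
( < > ) Q
( < > ) < B >
( < > ) < Q >
( < > ) < { } >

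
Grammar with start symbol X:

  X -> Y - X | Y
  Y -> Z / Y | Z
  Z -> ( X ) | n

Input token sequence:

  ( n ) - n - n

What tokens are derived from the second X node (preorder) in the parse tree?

n

[X [Y [Z ( [X [Y [Z n]]] )]] - [X [Y [Z n]] - [X [Y [Z n]]]]]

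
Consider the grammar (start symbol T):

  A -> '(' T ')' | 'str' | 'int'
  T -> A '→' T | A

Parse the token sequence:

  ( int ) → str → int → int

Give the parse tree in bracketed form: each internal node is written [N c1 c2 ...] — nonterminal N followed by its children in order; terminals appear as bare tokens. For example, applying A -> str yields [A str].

[T [A ( [T [A int]] )] → [T [A str] → [T [A int] → [T [A int]]]]]

T
A → T
( T ) → T
( A ) → T
( int ) → T
( int ) → A → T
( int ) → str → T
( int ) → str → A → T
( int ) → str → int → T
( int ) → str → int → A
( int ) → str → int → int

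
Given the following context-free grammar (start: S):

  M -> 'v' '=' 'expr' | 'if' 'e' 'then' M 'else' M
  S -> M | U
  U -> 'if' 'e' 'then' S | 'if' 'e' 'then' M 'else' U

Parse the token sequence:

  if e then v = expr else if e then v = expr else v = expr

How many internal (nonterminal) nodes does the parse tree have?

6

[S [M if e then [M v = expr] else [M if e then [M v = expr] else [M v = expr]]]]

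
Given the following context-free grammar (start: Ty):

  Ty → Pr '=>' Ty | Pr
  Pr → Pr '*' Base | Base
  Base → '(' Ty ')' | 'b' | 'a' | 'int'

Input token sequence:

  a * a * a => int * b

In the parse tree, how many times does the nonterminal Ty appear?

2

[Ty [Pr [Pr [Pr [Base a]] * [Base a]] * [Base a]] => [Ty [Pr [Pr [Base int]] * [Base b]]]]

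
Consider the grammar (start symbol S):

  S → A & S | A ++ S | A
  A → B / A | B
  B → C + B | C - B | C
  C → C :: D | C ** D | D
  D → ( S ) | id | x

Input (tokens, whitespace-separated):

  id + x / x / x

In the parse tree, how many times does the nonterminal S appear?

1

[S [A [B [C [D id]] + [B [C [D x]]]] / [A [B [C [D x]]] / [A [B [C [D x]]]]]]]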